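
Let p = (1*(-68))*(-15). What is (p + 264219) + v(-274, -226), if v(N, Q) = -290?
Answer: 264949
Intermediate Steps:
p = 1020 (p = -68*(-15) = 1020)
(p + 264219) + v(-274, -226) = (1020 + 264219) - 290 = 265239 - 290 = 264949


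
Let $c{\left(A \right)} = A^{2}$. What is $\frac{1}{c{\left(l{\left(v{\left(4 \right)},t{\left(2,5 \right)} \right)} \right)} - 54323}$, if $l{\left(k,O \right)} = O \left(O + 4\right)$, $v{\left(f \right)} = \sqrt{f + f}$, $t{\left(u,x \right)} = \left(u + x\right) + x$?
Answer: $- \frac{1}{17459} \approx -5.7277 \cdot 10^{-5}$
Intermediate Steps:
$t{\left(u,x \right)} = u + 2 x$
$v{\left(f \right)} = \sqrt{2} \sqrt{f}$ ($v{\left(f \right)} = \sqrt{2 f} = \sqrt{2} \sqrt{f}$)
$l{\left(k,O \right)} = O \left(4 + O\right)$
$\frac{1}{c{\left(l{\left(v{\left(4 \right)},t{\left(2,5 \right)} \right)} \right)} - 54323} = \frac{1}{\left(\left(2 + 2 \cdot 5\right) \left(4 + \left(2 + 2 \cdot 5\right)\right)\right)^{2} - 54323} = \frac{1}{\left(\left(2 + 10\right) \left(4 + \left(2 + 10\right)\right)\right)^{2} - 54323} = \frac{1}{\left(12 \left(4 + 12\right)\right)^{2} - 54323} = \frac{1}{\left(12 \cdot 16\right)^{2} - 54323} = \frac{1}{192^{2} - 54323} = \frac{1}{36864 - 54323} = \frac{1}{-17459} = - \frac{1}{17459}$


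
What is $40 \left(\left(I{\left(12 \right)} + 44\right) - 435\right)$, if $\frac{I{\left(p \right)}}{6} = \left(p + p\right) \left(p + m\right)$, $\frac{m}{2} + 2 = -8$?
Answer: $-61720$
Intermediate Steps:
$m = -20$ ($m = -4 + 2 \left(-8\right) = -4 - 16 = -20$)
$I{\left(p \right)} = 12 p \left(-20 + p\right)$ ($I{\left(p \right)} = 6 \left(p + p\right) \left(p - 20\right) = 6 \cdot 2 p \left(-20 + p\right) = 12 p \left(-20 + p\right)$)
$40 \left(\left(I{\left(12 \right)} + 44\right) - 435\right) = 40 \left(\left(12 \cdot 12 \left(-20 + 12\right) + 44\right) - 435\right) = 40 \left(\left(12 \cdot 12 \left(-8\right) + 44\right) - 435\right) = 40 \left(\left(-1152 + 44\right) - 435\right) = 40 \left(-1108 - 435\right) = 40 \left(-1543\right) = -61720$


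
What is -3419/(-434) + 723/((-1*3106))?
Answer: 2576408/337001 ≈ 7.6451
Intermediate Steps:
-3419/(-434) + 723/((-1*3106)) = -3419*(-1/434) + 723/(-3106) = 3419/434 + 723*(-1/3106) = 3419/434 - 723/3106 = 2576408/337001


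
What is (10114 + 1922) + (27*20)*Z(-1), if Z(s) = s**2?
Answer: 12576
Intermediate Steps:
(10114 + 1922) + (27*20)*Z(-1) = (10114 + 1922) + (27*20)*(-1)**2 = 12036 + 540*1 = 12036 + 540 = 12576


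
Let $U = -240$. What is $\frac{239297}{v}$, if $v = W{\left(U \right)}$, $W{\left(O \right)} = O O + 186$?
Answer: $\frac{239297}{57786} \approx 4.1411$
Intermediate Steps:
$W{\left(O \right)} = 186 + O^{2}$ ($W{\left(O \right)} = O^{2} + 186 = 186 + O^{2}$)
$v = 57786$ ($v = 186 + \left(-240\right)^{2} = 186 + 57600 = 57786$)
$\frac{239297}{v} = \frac{239297}{57786}$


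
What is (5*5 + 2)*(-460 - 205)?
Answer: -17955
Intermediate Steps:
(5*5 + 2)*(-460 - 205) = (25 + 2)*(-665) = 27*(-665) = -17955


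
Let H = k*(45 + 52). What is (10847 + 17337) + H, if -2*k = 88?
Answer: 23916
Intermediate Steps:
k = -44 (k = -½*88 = -44)
H = -4268 (H = -44*(45 + 52) = -44*97 = -4268)
(10847 + 17337) + H = (10847 + 17337) - 4268 = 28184 - 4268 = 23916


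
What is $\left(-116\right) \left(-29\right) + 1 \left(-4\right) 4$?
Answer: $3348$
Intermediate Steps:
$\left(-116\right) \left(-29\right) + 1 \left(-4\right) 4 = 3364 - 16 = 3348$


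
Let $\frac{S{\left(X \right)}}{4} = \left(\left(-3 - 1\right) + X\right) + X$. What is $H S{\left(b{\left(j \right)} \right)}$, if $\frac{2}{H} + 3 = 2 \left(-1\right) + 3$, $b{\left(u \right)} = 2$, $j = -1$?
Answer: $0$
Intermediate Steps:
$H = -1$ ($H = \frac{2}{-3 + \left(2 \left(-1\right) + 3\right)} = \frac{2}{-3 + \left(-2 + 3\right)} = \frac{2}{-3 + 1} = \frac{2}{-2} = 2 \left(- \frac{1}{2}\right) = -1$)
$S{\left(X \right)} = -16 + 8 X$ ($S{\left(X \right)} = 4 \left(\left(\left(-3 - 1\right) + X\right) + X\right) = 4 \left(\left(-4 + X\right) + X\right) = 4 \left(-4 + 2 X\right) = -16 + 8 X$)
$H S{\left(b{\left(j \right)} \right)} = - (-16 + 8 \cdot 2) = - (-16 + 16) = \left(-1\right) 0 = 0$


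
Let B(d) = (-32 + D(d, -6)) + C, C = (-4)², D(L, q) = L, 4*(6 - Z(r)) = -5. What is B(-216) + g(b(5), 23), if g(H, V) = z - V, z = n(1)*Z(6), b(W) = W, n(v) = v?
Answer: -991/4 ≈ -247.75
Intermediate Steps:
Z(r) = 29/4 (Z(r) = 6 - ¼*(-5) = 6 + 5/4 = 29/4)
z = 29/4 (z = 1*(29/4) = 29/4 ≈ 7.2500)
g(H, V) = 29/4 - V
C = 16
B(d) = -16 + d (B(d) = (-32 + d) + 16 = -16 + d)
B(-216) + g(b(5), 23) = (-16 - 216) + (29/4 - 1*23) = -232 + (29/4 - 23) = -232 - 63/4 = -991/4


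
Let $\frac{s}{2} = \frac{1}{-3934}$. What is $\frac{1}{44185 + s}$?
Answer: $\frac{1967}{86911894} \approx 2.2632 \cdot 10^{-5}$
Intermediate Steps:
$s = - \frac{1}{1967}$ ($s = \frac{2}{-3934} = 2 \left(- \frac{1}{3934}\right) = - \frac{1}{1967} \approx -0.00050839$)
$\frac{1}{44185 + s} = \frac{1}{44185 - \frac{1}{1967}} = \frac{1}{\frac{86911894}{1967}} = \frac{1967}{86911894}$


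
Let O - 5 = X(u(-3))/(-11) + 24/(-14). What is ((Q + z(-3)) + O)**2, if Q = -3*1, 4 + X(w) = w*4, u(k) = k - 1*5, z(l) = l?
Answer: 1849/5929 ≈ 0.31186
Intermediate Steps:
u(k) = -5 + k (u(k) = k - 5 = -5 + k)
X(w) = -4 + 4*w (X(w) = -4 + w*4 = -4 + 4*w)
Q = -3
O = 505/77 (O = 5 + ((-4 + 4*(-5 - 3))/(-11) + 24/(-14)) = 5 + ((-4 + 4*(-8))*(-1/11) + 24*(-1/14)) = 5 + ((-4 - 32)*(-1/11) - 12/7) = 5 + (-36*(-1/11) - 12/7) = 5 + (36/11 - 12/7) = 5 + 120/77 = 505/77 ≈ 6.5584)
((Q + z(-3)) + O)**2 = ((-3 - 3) + 505/77)**2 = (-6 + 505/77)**2 = (43/77)**2 = 1849/5929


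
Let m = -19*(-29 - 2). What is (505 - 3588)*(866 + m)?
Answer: -4485765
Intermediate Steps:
m = 589 (m = -19*(-31) = 589)
(505 - 3588)*(866 + m) = (505 - 3588)*(866 + 589) = -3083*1455 = -4485765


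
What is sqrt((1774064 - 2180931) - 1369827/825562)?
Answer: I*sqrt(277302399027718522)/825562 ≈ 637.86*I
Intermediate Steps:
sqrt((1774064 - 2180931) - 1369827/825562) = sqrt(-406867 - 1369827*1/825562) = sqrt(-406867 - 1369827/825562) = sqrt(-335895304081/825562) = I*sqrt(277302399027718522)/825562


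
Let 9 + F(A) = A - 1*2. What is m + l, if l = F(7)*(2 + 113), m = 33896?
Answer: 33436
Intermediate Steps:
F(A) = -11 + A (F(A) = -9 + (A - 1*2) = -9 + (A - 2) = -9 + (-2 + A) = -11 + A)
l = -460 (l = (-11 + 7)*(2 + 113) = -4*115 = -460)
m + l = 33896 - 460 = 33436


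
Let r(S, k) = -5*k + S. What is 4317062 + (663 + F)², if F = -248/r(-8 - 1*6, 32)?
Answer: 36017260303/7569 ≈ 4.7585e+6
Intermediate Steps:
r(S, k) = S - 5*k
F = 124/87 (F = -248/((-8 - 1*6) - 5*32) = -248/((-8 - 6) - 160) = -248/(-14 - 160) = -248/(-174) = -248*(-1/174) = 124/87 ≈ 1.4253)
4317062 + (663 + F)² = 4317062 + (663 + 124/87)² = 4317062 + (57805/87)² = 4317062 + 3341418025/7569 = 36017260303/7569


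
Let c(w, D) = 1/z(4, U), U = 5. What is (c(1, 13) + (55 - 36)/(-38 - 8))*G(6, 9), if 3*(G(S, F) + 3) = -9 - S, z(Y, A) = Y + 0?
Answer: 30/23 ≈ 1.3043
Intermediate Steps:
z(Y, A) = Y
G(S, F) = -6 - S/3 (G(S, F) = -3 + (-9 - S)/3 = -3 + (-3 - S/3) = -6 - S/3)
c(w, D) = ¼ (c(w, D) = 1/4 = ¼)
(c(1, 13) + (55 - 36)/(-38 - 8))*G(6, 9) = (¼ + (55 - 36)/(-38 - 8))*(-6 - ⅓*6) = (¼ + 19/(-46))*(-6 - 2) = (¼ + 19*(-1/46))*(-8) = (¼ - 19/46)*(-8) = -15/92*(-8) = 30/23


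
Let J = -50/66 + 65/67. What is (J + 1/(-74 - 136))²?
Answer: 114939841/2661528100 ≈ 0.043186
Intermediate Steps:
J = 470/2211 (J = -50*1/66 + 65*(1/67) = -25/33 + 65/67 = 470/2211 ≈ 0.21257)
(J + 1/(-74 - 136))² = (470/2211 + 1/(-74 - 136))² = (470/2211 + 1/(-210))² = (470/2211 - 1/210)² = (10721/51590)² = 114939841/2661528100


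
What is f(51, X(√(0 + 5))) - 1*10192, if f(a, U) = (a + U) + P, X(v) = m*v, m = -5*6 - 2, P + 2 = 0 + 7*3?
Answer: -10122 - 32*√5 ≈ -10194.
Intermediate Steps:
P = 19 (P = -2 + (0 + 7*3) = -2 + (0 + 21) = -2 + 21 = 19)
m = -32 (m = -30 - 2 = -32)
X(v) = -32*v
f(a, U) = 19 + U + a (f(a, U) = (a + U) + 19 = (U + a) + 19 = 19 + U + a)
f(51, X(√(0 + 5))) - 1*10192 = (19 - 32*√(0 + 5) + 51) - 1*10192 = (19 - 32*√5 + 51) - 10192 = (70 - 32*√5) - 10192 = -10122 - 32*√5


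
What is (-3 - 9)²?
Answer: 144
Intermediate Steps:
(-3 - 9)² = (-12)² = 144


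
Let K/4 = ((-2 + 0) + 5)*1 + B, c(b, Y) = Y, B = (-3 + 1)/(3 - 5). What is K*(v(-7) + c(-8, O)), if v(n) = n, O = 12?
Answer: 80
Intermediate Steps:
B = 1 (B = -2/(-2) = -2*(-½) = 1)
K = 16 (K = 4*(((-2 + 0) + 5)*1 + 1) = 4*((-2 + 5)*1 + 1) = 4*(3*1 + 1) = 4*(3 + 1) = 4*4 = 16)
K*(v(-7) + c(-8, O)) = 16*(-7 + 12) = 16*5 = 80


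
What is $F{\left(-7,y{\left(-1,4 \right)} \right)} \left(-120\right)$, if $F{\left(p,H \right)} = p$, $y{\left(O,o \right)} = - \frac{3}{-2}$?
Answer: $840$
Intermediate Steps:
$y{\left(O,o \right)} = \frac{3}{2}$ ($y{\left(O,o \right)} = \left(-3\right) \left(- \frac{1}{2}\right) = \frac{3}{2}$)
$F{\left(-7,y{\left(-1,4 \right)} \right)} \left(-120\right) = \left(-7\right) \left(-120\right) = 840$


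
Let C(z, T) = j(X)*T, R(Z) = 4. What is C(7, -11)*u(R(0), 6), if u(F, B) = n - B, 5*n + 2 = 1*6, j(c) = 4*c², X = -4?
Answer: 18304/5 ≈ 3660.8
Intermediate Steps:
n = ⅘ (n = -⅖ + (1*6)/5 = -⅖ + (⅕)*6 = -⅖ + 6/5 = ⅘ ≈ 0.80000)
C(z, T) = 64*T (C(z, T) = (4*(-4)²)*T = (4*16)*T = 64*T)
u(F, B) = ⅘ - B
C(7, -11)*u(R(0), 6) = (64*(-11))*(⅘ - 1*6) = -704*(⅘ - 6) = -704*(-26/5) = 18304/5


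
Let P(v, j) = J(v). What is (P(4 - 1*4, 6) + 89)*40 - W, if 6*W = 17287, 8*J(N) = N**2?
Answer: 4073/6 ≈ 678.83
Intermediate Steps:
J(N) = N**2/8
P(v, j) = v**2/8
W = 17287/6 (W = (1/6)*17287 = 17287/6 ≈ 2881.2)
(P(4 - 1*4, 6) + 89)*40 - W = ((4 - 1*4)**2/8 + 89)*40 - 1*17287/6 = ((4 - 4)**2/8 + 89)*40 - 17287/6 = ((1/8)*0**2 + 89)*40 - 17287/6 = ((1/8)*0 + 89)*40 - 17287/6 = (0 + 89)*40 - 17287/6 = 89*40 - 17287/6 = 3560 - 17287/6 = 4073/6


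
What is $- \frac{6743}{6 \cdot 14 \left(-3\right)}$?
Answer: $\frac{6743}{252} \approx 26.758$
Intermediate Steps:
$- \frac{6743}{6 \cdot 14 \left(-3\right)} = - \frac{6743}{84 \left(-3\right)} = - \frac{6743}{-252} = \left(-6743\right) \left(- \frac{1}{252}\right) = \frac{6743}{252}$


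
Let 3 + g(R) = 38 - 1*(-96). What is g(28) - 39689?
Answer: -39558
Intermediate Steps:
g(R) = 131 (g(R) = -3 + (38 - 1*(-96)) = -3 + (38 + 96) = -3 + 134 = 131)
g(28) - 39689 = 131 - 39689 = -39558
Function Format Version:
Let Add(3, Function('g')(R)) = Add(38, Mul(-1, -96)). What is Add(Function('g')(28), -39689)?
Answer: -39558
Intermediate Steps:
Function('g')(R) = 131 (Function('g')(R) = Add(-3, Add(38, Mul(-1, -96))) = Add(-3, Add(38, 96)) = Add(-3, 134) = 131)
Add(Function('g')(28), -39689) = Add(131, -39689) = -39558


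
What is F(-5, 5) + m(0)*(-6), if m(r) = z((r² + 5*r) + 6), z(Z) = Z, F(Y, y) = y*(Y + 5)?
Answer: -36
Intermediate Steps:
F(Y, y) = y*(5 + Y)
m(r) = 6 + r² + 5*r (m(r) = (r² + 5*r) + 6 = 6 + r² + 5*r)
F(-5, 5) + m(0)*(-6) = 5*(5 - 5) + (6 + 0² + 5*0)*(-6) = 5*0 + (6 + 0 + 0)*(-6) = 0 + 6*(-6) = 0 - 36 = -36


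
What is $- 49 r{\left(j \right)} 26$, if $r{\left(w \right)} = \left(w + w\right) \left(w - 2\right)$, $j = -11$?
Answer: $-364364$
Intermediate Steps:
$r{\left(w \right)} = 2 w \left(-2 + w\right)$
$- 49 r{\left(j \right)} 26 = - 49 \cdot 2 \left(-11\right) \left(-2 - 11\right) 26 = - 49 \cdot 2 \left(-11\right) \left(-13\right) 26 = \left(-49\right) 286 \cdot 26 = \left(-14014\right) 26 = -364364$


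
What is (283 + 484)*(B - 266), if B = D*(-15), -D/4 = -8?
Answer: -572182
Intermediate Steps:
D = 32 (D = -4*(-8) = 32)
B = -480 (B = 32*(-15) = -480)
(283 + 484)*(B - 266) = (283 + 484)*(-480 - 266) = 767*(-746) = -572182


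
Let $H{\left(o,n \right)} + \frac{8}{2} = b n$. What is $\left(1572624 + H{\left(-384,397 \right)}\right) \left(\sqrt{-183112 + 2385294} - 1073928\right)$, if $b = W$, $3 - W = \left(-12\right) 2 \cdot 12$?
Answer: $-1812948331416 + 1688147 \sqrt{2202182} \approx -1.8104 \cdot 10^{12}$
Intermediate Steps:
$W = 291$ ($W = 3 - \left(-12\right) 2 \cdot 12 = 3 - \left(-24\right) 12 = 3 - -288 = 3 + 288 = 291$)
$b = 291$
$H{\left(o,n \right)} = -4 + 291 n$
$\left(1572624 + H{\left(-384,397 \right)}\right) \left(\sqrt{-183112 + 2385294} - 1073928\right) = \left(1572624 + \left(-4 + 291 \cdot 397\right)\right) \left(\sqrt{-183112 + 2385294} - 1073928\right) = \left(1572624 + \left(-4 + 115527\right)\right) \left(\sqrt{2202182} - 1073928\right) = \left(1572624 + 115523\right) \left(-1073928 + \sqrt{2202182}\right) = 1688147 \left(-1073928 + \sqrt{2202182}\right) = -1812948331416 + 1688147 \sqrt{2202182}$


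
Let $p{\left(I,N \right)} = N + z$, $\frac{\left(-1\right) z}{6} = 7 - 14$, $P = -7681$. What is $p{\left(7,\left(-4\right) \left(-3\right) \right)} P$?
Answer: $-414774$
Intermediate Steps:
$z = 42$ ($z = - 6 \left(7 - 14\right) = \left(-6\right) \left(-7\right) = 42$)
$p{\left(I,N \right)} = 42 + N$ ($p{\left(I,N \right)} = N + 42 = 42 + N$)
$p{\left(7,\left(-4\right) \left(-3\right) \right)} P = \left(42 - -12\right) \left(-7681\right) = \left(42 + 12\right) \left(-7681\right) = 54 \left(-7681\right) = -414774$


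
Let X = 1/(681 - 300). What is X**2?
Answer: 1/145161 ≈ 6.8889e-6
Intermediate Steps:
X = 1/381 ≈ 0.0026247
X**2 = (1/381)**2 = 1/145161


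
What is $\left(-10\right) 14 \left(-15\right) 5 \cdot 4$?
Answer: $42000$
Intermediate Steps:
$\left(-10\right) 14 \left(-15\right) 5 \cdot 4 = \left(-140\right) \left(-15\right) 20 = 2100 \cdot 20 = 42000$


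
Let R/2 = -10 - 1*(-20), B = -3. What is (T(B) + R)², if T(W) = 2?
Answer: 484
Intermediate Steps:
R = 20 (R = 2*(-10 - 1*(-20)) = 2*(-10 + 20) = 2*10 = 20)
(T(B) + R)² = (2 + 20)² = 22² = 484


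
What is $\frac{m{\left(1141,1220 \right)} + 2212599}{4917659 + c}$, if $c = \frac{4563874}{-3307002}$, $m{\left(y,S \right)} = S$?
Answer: $\frac{3660551930319}{8131351792222} \approx 0.45018$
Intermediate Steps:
$c = - \frac{2281937}{1653501}$ ($c = 4563874 \left(- \frac{1}{3307002}\right) = - \frac{2281937}{1653501} \approx -1.3801$)
$\frac{m{\left(1141,1220 \right)} + 2212599}{4917659 + c} = \frac{1220 + 2212599}{4917659 - \frac{2281937}{1653501}} = \frac{2213819}{\frac{8131351792222}{1653501}} = 2213819 \cdot \frac{1653501}{8131351792222} = \frac{3660551930319}{8131351792222}$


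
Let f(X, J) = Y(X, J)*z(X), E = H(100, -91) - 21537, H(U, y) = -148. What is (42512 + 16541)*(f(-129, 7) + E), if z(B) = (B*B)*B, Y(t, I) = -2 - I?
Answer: 1139635265348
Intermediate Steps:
z(B) = B³ (z(B) = B²*B = B³)
E = -21685 (E = -148 - 21537 = -21685)
f(X, J) = X³*(-2 - J) (f(X, J) = (-2 - J)*X³ = X³*(-2 - J))
(42512 + 16541)*(f(-129, 7) + E) = (42512 + 16541)*((-129)³*(-2 - 1*7) - 21685) = 59053*(-2146689*(-2 - 7) - 21685) = 59053*(-2146689*(-9) - 21685) = 59053*(19320201 - 21685) = 59053*19298516 = 1139635265348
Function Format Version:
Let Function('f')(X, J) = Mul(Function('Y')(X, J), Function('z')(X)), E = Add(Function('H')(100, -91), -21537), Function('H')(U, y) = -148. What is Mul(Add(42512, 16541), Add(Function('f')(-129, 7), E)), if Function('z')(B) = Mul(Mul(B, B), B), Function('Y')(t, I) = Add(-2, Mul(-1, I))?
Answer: 1139635265348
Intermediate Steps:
Function('z')(B) = Pow(B, 3) (Function('z')(B) = Mul(Pow(B, 2), B) = Pow(B, 3))
E = -21685 (E = Add(-148, -21537) = -21685)
Function('f')(X, J) = Mul(Pow(X, 3), Add(-2, Mul(-1, J))) (Function('f')(X, J) = Mul(Add(-2, Mul(-1, J)), Pow(X, 3)) = Mul(Pow(X, 3), Add(-2, Mul(-1, J))))
Mul(Add(42512, 16541), Add(Function('f')(-129, 7), E)) = Mul(Add(42512, 16541), Add(Mul(Pow(-129, 3), Add(-2, Mul(-1, 7))), -21685)) = Mul(59053, Add(Mul(-2146689, Add(-2, -7)), -21685)) = Mul(59053, Add(Mul(-2146689, -9), -21685)) = Mul(59053, Add(19320201, -21685)) = Mul(59053, 19298516) = 1139635265348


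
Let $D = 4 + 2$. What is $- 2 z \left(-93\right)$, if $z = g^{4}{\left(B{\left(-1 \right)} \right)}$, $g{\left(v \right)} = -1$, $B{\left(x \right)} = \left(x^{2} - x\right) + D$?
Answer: $186$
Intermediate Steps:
$D = 6$
$B{\left(x \right)} = 6 + x^{2} - x$ ($B{\left(x \right)} = \left(x^{2} - x\right) + 6 = 6 + x^{2} - x$)
$z = 1$ ($z = \left(-1\right)^{4} = 1$)
$- 2 z \left(-93\right) = \left(-2\right) 1 \left(-93\right) = \left(-2\right) \left(-93\right) = 186$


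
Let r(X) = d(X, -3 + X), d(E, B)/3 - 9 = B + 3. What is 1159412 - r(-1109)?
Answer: 1162712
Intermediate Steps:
d(E, B) = 36 + 3*B (d(E, B) = 27 + 3*(B + 3) = 27 + 3*(3 + B) = 27 + (9 + 3*B) = 36 + 3*B)
r(X) = 27 + 3*X (r(X) = 36 + 3*(-3 + X) = 36 + (-9 + 3*X) = 27 + 3*X)
1159412 - r(-1109) = 1159412 - (27 + 3*(-1109)) = 1159412 - (27 - 3327) = 1159412 - 1*(-3300) = 1159412 + 3300 = 1162712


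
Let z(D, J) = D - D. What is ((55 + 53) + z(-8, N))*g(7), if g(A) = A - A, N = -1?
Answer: 0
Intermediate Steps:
z(D, J) = 0
g(A) = 0
((55 + 53) + z(-8, N))*g(7) = ((55 + 53) + 0)*0 = (108 + 0)*0 = 108*0 = 0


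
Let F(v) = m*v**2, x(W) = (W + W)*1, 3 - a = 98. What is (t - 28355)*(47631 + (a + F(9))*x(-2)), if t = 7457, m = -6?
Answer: -1043959590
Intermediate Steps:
a = -95 (a = 3 - 1*98 = 3 - 98 = -95)
x(W) = 2*W (x(W) = (2*W)*1 = 2*W)
F(v) = -6*v**2
(t - 28355)*(47631 + (a + F(9))*x(-2)) = (7457 - 28355)*(47631 + (-95 - 6*9**2)*(2*(-2))) = -20898*(47631 + (-95 - 6*81)*(-4)) = -20898*(47631 + (-95 - 486)*(-4)) = -20898*(47631 - 581*(-4)) = -20898*(47631 + 2324) = -20898*49955 = -1043959590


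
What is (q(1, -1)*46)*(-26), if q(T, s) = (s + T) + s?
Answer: 1196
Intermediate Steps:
q(T, s) = T + 2*s (q(T, s) = (T + s) + s = T + 2*s)
(q(1, -1)*46)*(-26) = ((1 + 2*(-1))*46)*(-26) = ((1 - 2)*46)*(-26) = -1*46*(-26) = -46*(-26) = 1196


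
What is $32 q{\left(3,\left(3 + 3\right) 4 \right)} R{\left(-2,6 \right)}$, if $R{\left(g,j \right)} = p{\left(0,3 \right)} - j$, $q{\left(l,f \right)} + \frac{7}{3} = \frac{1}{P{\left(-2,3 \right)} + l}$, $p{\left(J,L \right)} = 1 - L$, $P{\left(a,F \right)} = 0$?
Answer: $512$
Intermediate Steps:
$q{\left(l,f \right)} = - \frac{7}{3} + \frac{1}{l}$ ($q{\left(l,f \right)} = - \frac{7}{3} + \frac{1}{0 + l} = - \frac{7}{3} + \frac{1}{l}$)
$R{\left(g,j \right)} = -2 - j$ ($R{\left(g,j \right)} = \left(1 - 3\right) - j = -2 - j$)
$32 q{\left(3,\left(3 + 3\right) 4 \right)} R{\left(-2,6 \right)} = 32 \left(- \frac{7}{3} + \frac{1}{3}\right) \left(-2 - 6\right) = 32 \left(-2\right) \left(-8\right) = \left(-64\right) \left(-8\right) = 512$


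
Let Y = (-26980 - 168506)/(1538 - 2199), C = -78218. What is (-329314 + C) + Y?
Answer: -269183166/661 ≈ -4.0724e+5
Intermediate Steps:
Y = 195486/661 (Y = -195486/(-661) = -195486*(-1/661) = 195486/661 ≈ 295.74)
(-329314 + C) + Y = (-329314 - 78218) + 195486/661 = -407532 + 195486/661 = -269183166/661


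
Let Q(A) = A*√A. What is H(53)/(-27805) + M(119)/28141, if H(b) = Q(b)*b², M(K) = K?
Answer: 119/28141 - 148877*√53/27805 ≈ -38.976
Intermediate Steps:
Q(A) = A^(3/2)
H(b) = b^(7/2) (H(b) = b^(3/2)*b² = b^(7/2))
H(53)/(-27805) + M(119)/28141 = 53^(7/2)/(-27805) + 119/28141 = (148877*√53)*(-1/27805) + 119*(1/28141) = -148877*√53/27805 + 119/28141 = 119/28141 - 148877*√53/27805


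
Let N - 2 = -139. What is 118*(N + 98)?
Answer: -4602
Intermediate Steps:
N = -137 (N = 2 - 139 = -137)
118*(N + 98) = 118*(-137 + 98) = 118*(-39) = -4602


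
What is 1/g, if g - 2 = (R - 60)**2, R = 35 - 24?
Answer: 1/2403 ≈ 0.00041615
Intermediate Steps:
R = 11
g = 2403 (g = 2 + (11 - 60)**2 = 2 + (-49)**2 = 2 + 2401 = 2403)
1/g = 1/2403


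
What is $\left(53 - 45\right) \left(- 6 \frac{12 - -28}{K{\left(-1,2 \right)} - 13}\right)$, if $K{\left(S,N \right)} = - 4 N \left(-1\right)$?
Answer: $384$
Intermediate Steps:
$K{\left(S,N \right)} = 4 N$
$\left(53 - 45\right) \left(- 6 \frac{12 - -28}{K{\left(-1,2 \right)} - 13}\right) = \left(53 - 45\right) \left(- 6 \frac{12 - -28}{4 \cdot 2 - 13}\right) = 8 \left(- 6 \frac{12 + 28}{8 - 13}\right) = 8 \left(- 6 \frac{40}{-5}\right) = 8 \left(- 6 \cdot 40 \left(- \frac{1}{5}\right)\right) = 8 \left(\left(-6\right) \left(-8\right)\right) = 8 \cdot 48 = 384$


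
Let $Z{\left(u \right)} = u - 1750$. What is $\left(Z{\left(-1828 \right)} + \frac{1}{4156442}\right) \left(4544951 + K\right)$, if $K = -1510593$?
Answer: $- \frac{22563105996731025}{2078221} \approx -1.0857 \cdot 10^{10}$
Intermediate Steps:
$Z{\left(u \right)} = -1750 + u$
$\left(Z{\left(-1828 \right)} + \frac{1}{4156442}\right) \left(4544951 + K\right) = \left(\left(-1750 - 1828\right) + \frac{1}{4156442}\right) \left(4544951 - 1510593\right) = \left(-3578 + \frac{1}{4156442}\right) 3034358 = \left(- \frac{14871749475}{4156442}\right) 3034358 = - \frac{22563105996731025}{2078221}$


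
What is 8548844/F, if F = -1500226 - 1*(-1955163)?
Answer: 8548844/454937 ≈ 18.791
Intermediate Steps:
F = 454937 (F = -1500226 + 1955163 = 454937)
8548844/F = 8548844/454937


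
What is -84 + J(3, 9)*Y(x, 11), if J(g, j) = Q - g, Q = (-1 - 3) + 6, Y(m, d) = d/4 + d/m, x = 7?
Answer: -2473/28 ≈ -88.321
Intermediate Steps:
Y(m, d) = d/4 + d/m (Y(m, d) = d*(¼) + d/m = d/4 + d/m)
Q = 2 (Q = -4 + 6 = 2)
J(g, j) = 2 - g
-84 + J(3, 9)*Y(x, 11) = -84 + (2 - 1*3)*((¼)*11 + 11/7) = -84 + (2 - 3)*(11/4 + 11*(⅐)) = -84 - (11/4 + 11/7) = -84 - 1*121/28 = -84 - 121/28 = -2473/28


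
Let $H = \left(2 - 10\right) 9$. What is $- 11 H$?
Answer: $792$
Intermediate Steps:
$H = -72$ ($H = \left(-8\right) 9 = -72$)
$- 11 H = \left(-11\right) \left(-72\right) = 792$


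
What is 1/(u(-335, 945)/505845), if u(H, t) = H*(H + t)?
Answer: -101169/40870 ≈ -2.4754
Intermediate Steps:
1/(u(-335, 945)/505845) = 1/(-335*(-335 + 945)/505845) = 1/(-335*610*(1/505845)) = 1/(-204350*1/505845) = 1/(-40870/101169) = -101169/40870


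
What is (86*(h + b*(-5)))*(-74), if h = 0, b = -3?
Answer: -95460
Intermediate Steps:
(86*(h + b*(-5)))*(-74) = (86*(0 - 3*(-5)))*(-74) = (86*(0 + 15))*(-74) = (86*15)*(-74) = 1290*(-74) = -95460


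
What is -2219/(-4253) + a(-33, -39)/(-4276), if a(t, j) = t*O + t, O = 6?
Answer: 10470887/18185828 ≈ 0.57577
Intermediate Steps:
a(t, j) = 7*t (a(t, j) = t*6 + t = 6*t + t = 7*t)
-2219/(-4253) + a(-33, -39)/(-4276) = -2219/(-4253) + (7*(-33))/(-4276) = -2219*(-1/4253) - 231*(-1/4276) = 2219/4253 + 231/4276 = 10470887/18185828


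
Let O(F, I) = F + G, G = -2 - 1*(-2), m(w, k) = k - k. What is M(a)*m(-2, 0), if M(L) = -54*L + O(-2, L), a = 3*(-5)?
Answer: 0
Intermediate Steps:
m(w, k) = 0
G = 0 (G = -2 + 2 = 0)
a = -15
O(F, I) = F (O(F, I) = F + 0 = F)
M(L) = -2 - 54*L (M(L) = -54*L - 2 = -2 - 54*L)
M(a)*m(-2, 0) = (-2 - 54*(-15))*0 = (-2 + 810)*0 = 808*0 = 0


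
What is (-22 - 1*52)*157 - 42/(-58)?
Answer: -336901/29 ≈ -11617.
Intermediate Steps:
(-22 - 1*52)*157 - 42/(-58) = (-22 - 52)*157 - 42*(-1/58) = -74*157 + 21/29 = -11618 + 21/29 = -336901/29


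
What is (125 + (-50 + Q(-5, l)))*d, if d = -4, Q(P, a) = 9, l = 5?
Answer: -336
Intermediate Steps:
(125 + (-50 + Q(-5, l)))*d = (125 + (-50 + 9))*(-4) = (125 - 41)*(-4) = 84*(-4) = -336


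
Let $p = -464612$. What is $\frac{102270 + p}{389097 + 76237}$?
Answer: $- \frac{181171}{232667} \approx -0.77867$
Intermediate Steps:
$\frac{102270 + p}{389097 + 76237} = \frac{102270 - 464612}{389097 + 76237} = - \frac{362342}{465334} = \left(-362342\right) \frac{1}{465334} = - \frac{181171}{232667}$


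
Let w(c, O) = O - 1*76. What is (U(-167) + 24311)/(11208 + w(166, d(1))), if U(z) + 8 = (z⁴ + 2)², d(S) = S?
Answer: 201655706690781544/3711 ≈ 5.4340e+13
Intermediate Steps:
w(c, O) = -76 + O (w(c, O) = O - 76 = -76 + O)
U(z) = -8 + (2 + z⁴)² (U(z) = -8 + (z⁴ + 2)² = -8 + (2 + z⁴)²)
(U(-167) + 24311)/(11208 + w(166, d(1))) = ((-8 + (2 + (-167)⁴)²) + 24311)/(11208 + (-76 + 1)) = ((-8 + (2 + 777796321)²) + 24311)/(11208 - 75) = ((-8 + 777796323²) + 24311)/11133 = ((-8 + 604967120072320329) + 24311)*(1/11133) = (604967120072320321 + 24311)*(1/11133) = 604967120072344632*(1/11133) = 201655706690781544/3711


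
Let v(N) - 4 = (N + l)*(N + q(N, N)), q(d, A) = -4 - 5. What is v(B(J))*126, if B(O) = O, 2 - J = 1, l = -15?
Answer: 14616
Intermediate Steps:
J = 1 (J = 2 - 1*1 = 2 - 1 = 1)
q(d, A) = -9
v(N) = 4 + (-15 + N)*(-9 + N) (v(N) = 4 + (N - 15)*(N - 9) = 4 + (-15 + N)*(-9 + N))
v(B(J))*126 = (139 + 1**2 - 24*1)*126 = (139 + 1 - 24)*126 = 116*126 = 14616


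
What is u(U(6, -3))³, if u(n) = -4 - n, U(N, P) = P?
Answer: -1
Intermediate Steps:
u(U(6, -3))³ = (-4 - 1*(-3))³ = (-4 + 3)³ = (-1)³ = -1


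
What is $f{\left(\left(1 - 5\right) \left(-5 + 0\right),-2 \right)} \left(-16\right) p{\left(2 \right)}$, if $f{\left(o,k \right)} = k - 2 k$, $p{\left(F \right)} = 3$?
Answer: $-96$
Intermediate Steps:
$f{\left(o,k \right)} = - k$
$f{\left(\left(1 - 5\right) \left(-5 + 0\right),-2 \right)} \left(-16\right) p{\left(2 \right)} = \left(-1\right) \left(-2\right) \left(-16\right) 3 = 2 \left(-16\right) 3 = \left(-32\right) 3 = -96$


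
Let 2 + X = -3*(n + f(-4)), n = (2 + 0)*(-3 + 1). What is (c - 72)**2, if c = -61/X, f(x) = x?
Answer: 2706025/484 ≈ 5591.0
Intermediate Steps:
n = -4 (n = 2*(-2) = -4)
X = 22 (X = -2 - 3*(-4 - 4) = -2 - 3*(-8) = -2 + 24 = 22)
c = -61/22 ≈ -2.7727
(c - 72)**2 = (-61/22 - 72)**2 = (-1645/22)**2 = 2706025/484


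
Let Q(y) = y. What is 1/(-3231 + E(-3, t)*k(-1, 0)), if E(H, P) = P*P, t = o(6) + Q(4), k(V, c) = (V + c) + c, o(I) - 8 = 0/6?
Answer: -1/3375 ≈ -0.00029630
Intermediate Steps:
o(I) = 8 (o(I) = 8 + 0/6 = 8 + 0*(⅙) = 8 + 0 = 8)
k(V, c) = V + 2*c
t = 12 (t = 8 + 4 = 12)
E(H, P) = P²
1/(-3231 + E(-3, t)*k(-1, 0)) = 1/(-3231 + 12²*(-1 + 2*0)) = 1/(-3231 + 144*(-1 + 0)) = 1/(-3231 + 144*(-1)) = 1/(-3231 - 144) = 1/(-3375) = -1/3375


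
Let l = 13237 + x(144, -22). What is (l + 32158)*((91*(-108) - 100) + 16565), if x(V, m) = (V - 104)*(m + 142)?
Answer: 333144215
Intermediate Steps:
x(V, m) = (-104 + V)*(142 + m)
l = 18037 (l = 13237 + (-14768 - 104*(-22) + 142*144 + 144*(-22)) = 13237 + (-14768 + 2288 + 20448 - 3168) = 13237 + 4800 = 18037)
(l + 32158)*((91*(-108) - 100) + 16565) = (18037 + 32158)*((91*(-108) - 100) + 16565) = 50195*((-9828 - 100) + 16565) = 50195*(-9928 + 16565) = 50195*6637 = 333144215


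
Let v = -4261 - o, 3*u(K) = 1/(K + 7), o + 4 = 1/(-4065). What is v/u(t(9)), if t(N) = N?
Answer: -276875264/1355 ≈ -2.0434e+5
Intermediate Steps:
o = -16261/4065 (o = -4 + 1/(-4065) = -4 - 1/4065 = -16261/4065 ≈ -4.0002)
u(K) = 1/(3*(7 + K)) (u(K) = 1/(3*(K + 7)) = 1/(3*(7 + K)))
v = -17304704/4065 (v = -4261 - 1*(-16261/4065) = -4261 + 16261/4065 = -17304704/4065 ≈ -4257.0)
v/u(t(9)) = -17304704/(4065*(1/(3*(7 + 9)))) = -17304704/(4065*((⅓)/16)) = -17304704/(4065*((⅓)*(1/16))) = -17304704/(4065*1/48) = -17304704/4065*48 = -276875264/1355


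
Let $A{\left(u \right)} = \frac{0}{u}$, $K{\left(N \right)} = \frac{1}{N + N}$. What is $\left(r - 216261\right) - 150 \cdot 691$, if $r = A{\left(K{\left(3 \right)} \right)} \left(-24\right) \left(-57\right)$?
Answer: $-319911$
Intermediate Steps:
$K{\left(N \right)} = \frac{1}{2 N}$
$A{\left(u \right)} = 0$
$r = 0$ ($r = 0 \left(-24\right) \left(-57\right) = 0 \left(-57\right) = 0$)
$\left(r - 216261\right) - 150 \cdot 691 = \left(0 - 216261\right) - 150 \cdot 691 = \left(0 - 216261\right) - 103650 = -216261 - 103650 = -319911$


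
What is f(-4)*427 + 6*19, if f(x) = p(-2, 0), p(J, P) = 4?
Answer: 1822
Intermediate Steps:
f(x) = 4
f(-4)*427 + 6*19 = 4*427 + 6*19 = 1708 + 114 = 1822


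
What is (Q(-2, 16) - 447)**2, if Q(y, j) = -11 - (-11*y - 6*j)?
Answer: 147456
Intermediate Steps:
Q(y, j) = -11 + 6*j + 11*y (Q(y, j) = -11 + (6*j + 11*y) = -11 + 6*j + 11*y)
(Q(-2, 16) - 447)**2 = ((-11 + 6*16 + 11*(-2)) - 447)**2 = ((-11 + 96 - 22) - 447)**2 = (63 - 447)**2 = (-384)**2 = 147456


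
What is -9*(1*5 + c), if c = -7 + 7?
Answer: -45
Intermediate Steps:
c = 0
-9*(1*5 + c) = -9*(1*5 + 0) = -9*(5 + 0) = -9*5 = -45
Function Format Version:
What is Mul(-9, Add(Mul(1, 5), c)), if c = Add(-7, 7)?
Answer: -45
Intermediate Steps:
c = 0
Mul(-9, Add(Mul(1, 5), c)) = Mul(-9, Add(Mul(1, 5), 0)) = Mul(-9, Add(5, 0)) = Mul(-9, 5) = -45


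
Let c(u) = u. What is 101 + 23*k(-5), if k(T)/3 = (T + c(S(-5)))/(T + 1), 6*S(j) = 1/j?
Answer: 7513/40 ≈ 187.82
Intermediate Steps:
S(j) = 1/(6*j)
k(T) = 3*(-1/30 + T)/(1 + T) (k(T) = 3*((T + (⅙)/(-5))/(T + 1)) = 3*((T + (⅙)*(-⅕))/(1 + T)) = 3*((T - 1/30)/(1 + T)) = 3*((-1/30 + T)/(1 + T)) = 3*(-1/30 + T)/(1 + T))
101 + 23*k(-5) = 101 + 23*((-1 + 30*(-5))/(10*(1 - 5))) = 101 + 23*((⅒)*(-1 - 150)/(-4)) = 101 + 23*((⅒)*(-¼)*(-151)) = 101 + 23*(151/40) = 101 + 3473/40 = 7513/40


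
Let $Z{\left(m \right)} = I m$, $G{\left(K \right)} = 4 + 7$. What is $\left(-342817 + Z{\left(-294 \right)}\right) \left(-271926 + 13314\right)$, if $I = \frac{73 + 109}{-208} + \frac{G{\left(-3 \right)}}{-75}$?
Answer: $\frac{2214472767939}{25} \approx 8.8579 \cdot 10^{10}$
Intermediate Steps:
$G{\left(K \right)} = 11$
$I = - \frac{613}{600}$ ($I = \frac{73 + 109}{-208} + \frac{11}{-75} = 182 \left(- \frac{1}{208}\right) + 11 \left(- \frac{1}{75}\right) = - \frac{7}{8} - \frac{11}{75} = - \frac{613}{600} \approx -1.0217$)
$Z{\left(m \right)} = - \frac{613 m}{600}$
$\left(-342817 + Z{\left(-294 \right)}\right) \left(-271926 + 13314\right) = \left(-342817 - - \frac{30037}{100}\right) \left(-271926 + 13314\right) = \left(-342817 + \frac{30037}{100}\right) \left(-258612\right) = \left(- \frac{34251663}{100}\right) \left(-258612\right) = \frac{2214472767939}{25}$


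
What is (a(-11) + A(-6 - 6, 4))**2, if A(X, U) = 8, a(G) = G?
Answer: 9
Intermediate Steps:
(a(-11) + A(-6 - 6, 4))**2 = (-11 + 8)**2 = (-3)**2 = 9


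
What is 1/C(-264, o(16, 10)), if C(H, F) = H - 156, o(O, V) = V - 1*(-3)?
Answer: -1/420 ≈ -0.0023810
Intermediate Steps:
o(O, V) = 3 + V (o(O, V) = V + 3 = 3 + V)
C(H, F) = -156 + H
1/C(-264, o(16, 10)) = 1/(-156 - 264) = 1/(-420) = -1/420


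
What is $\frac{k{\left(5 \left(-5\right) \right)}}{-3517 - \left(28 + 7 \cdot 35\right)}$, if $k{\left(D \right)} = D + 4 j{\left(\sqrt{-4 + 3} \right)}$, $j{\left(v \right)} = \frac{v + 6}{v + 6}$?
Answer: $\frac{21}{3790} \approx 0.0055409$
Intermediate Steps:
$j{\left(v \right)} = 1$ ($j{\left(v \right)} = \frac{6 + v}{6 + v} = 1$)
$k{\left(D \right)} = 4 + D$ ($k{\left(D \right)} = D + 4 \cdot 1 = D + 4 = 4 + D$)
$\frac{k{\left(5 \left(-5\right) \right)}}{-3517 - \left(28 + 7 \cdot 35\right)} = \frac{4 + 5 \left(-5\right)}{-3517 - \left(28 + 7 \cdot 35\right)} = \frac{4 - 25}{-3517 - \left(28 + 245\right)} = - \frac{21}{-3517 - 273} = - \frac{21}{-3790} = \left(-21\right) \left(- \frac{1}{3790}\right) = \frac{21}{3790}$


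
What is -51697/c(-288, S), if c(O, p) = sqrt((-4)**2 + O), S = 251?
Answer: 3041*I*sqrt(17)/4 ≈ 3134.6*I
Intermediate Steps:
c(O, p) = sqrt(16 + O)
-51697/c(-288, S) = -51697/sqrt(16 - 288) = -51697*(-I*sqrt(17)/68) = -(-3041)*I*sqrt(17)/4 = 3041*I*sqrt(17)/4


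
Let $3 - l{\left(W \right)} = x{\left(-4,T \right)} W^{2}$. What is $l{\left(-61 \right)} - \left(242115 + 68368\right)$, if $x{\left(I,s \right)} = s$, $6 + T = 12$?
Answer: $-332806$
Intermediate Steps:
$T = 6$ ($T = -6 + 12 = 6$)
$l{\left(W \right)} = 3 - 6 W^{2}$
$l{\left(-61 \right)} - \left(242115 + 68368\right) = \left(3 - 6 \left(-61\right)^{2}\right) - \left(242115 + 68368\right) = \left(3 - 22326\right) - 310483 = -22323 - 310483 = -332806$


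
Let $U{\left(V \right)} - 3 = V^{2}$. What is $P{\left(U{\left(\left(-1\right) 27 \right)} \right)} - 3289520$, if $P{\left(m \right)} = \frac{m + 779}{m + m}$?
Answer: $- \frac{4815855769}{1464} \approx -3.2895 \cdot 10^{6}$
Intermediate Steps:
$U{\left(V \right)} = 3 + V^{2}$
$P{\left(m \right)} = \frac{779 + m}{2 m}$
$P{\left(U{\left(\left(-1\right) 27 \right)} \right)} - 3289520 = \frac{779 + \left(3 + \left(\left(-1\right) 27\right)^{2}\right)}{2 \left(3 + \left(\left(-1\right) 27\right)^{2}\right)} - 3289520 = \frac{779 + \left(3 + \left(-27\right)^{2}\right)}{2 \left(3 + \left(-27\right)^{2}\right)} - 3289520 = \frac{779 + \left(3 + 729\right)}{2 \left(3 + 729\right)} - 3289520 = \frac{779 + 732}{2 \cdot 732} - 3289520 = \frac{1}{2} \cdot \frac{1}{732} \cdot 1511 - 3289520 = \frac{1511}{1464} - 3289520 = - \frac{4815855769}{1464}$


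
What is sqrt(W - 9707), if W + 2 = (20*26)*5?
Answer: I*sqrt(7109) ≈ 84.315*I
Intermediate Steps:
W = 2598 (W = -2 + (20*26)*5 = -2 + 520*5 = -2 + 2600 = 2598)
sqrt(W - 9707) = sqrt(2598 - 9707) = sqrt(-7109) = I*sqrt(7109)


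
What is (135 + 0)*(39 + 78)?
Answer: 15795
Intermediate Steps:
(135 + 0)*(39 + 78) = 135*117 = 15795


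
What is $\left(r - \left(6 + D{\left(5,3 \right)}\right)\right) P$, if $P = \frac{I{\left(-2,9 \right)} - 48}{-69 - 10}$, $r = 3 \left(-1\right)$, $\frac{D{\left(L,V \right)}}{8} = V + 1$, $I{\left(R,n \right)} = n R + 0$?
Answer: $- \frac{2706}{79} \approx -34.253$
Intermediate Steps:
$I{\left(R,n \right)} = R n$ ($I{\left(R,n \right)} = R n + 0 = R n$)
$D{\left(L,V \right)} = 8 + 8 V$ ($D{\left(L,V \right)} = 8 \left(V + 1\right) = 8 \left(1 + V\right) = 8 + 8 V$)
$r = -3$
$P = \frac{66}{79}$ ($P = \frac{\left(-2\right) 9 - 48}{-69 - 10} = \frac{-18 - 48}{-79} = \left(-66\right) \left(- \frac{1}{79}\right) = \frac{66}{79} \approx 0.83544$)
$\left(r - \left(6 + D{\left(5,3 \right)}\right)\right) P = \left(-3 - \left(14 + 24\right)\right) \frac{66}{79} = \left(-3 - 38\right) \frac{66}{79} = \left(-41\right) \frac{66}{79} = - \frac{2706}{79}$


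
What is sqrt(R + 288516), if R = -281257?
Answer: sqrt(7259) ≈ 85.200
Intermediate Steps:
sqrt(R + 288516) = sqrt(-281257 + 288516) = sqrt(7259)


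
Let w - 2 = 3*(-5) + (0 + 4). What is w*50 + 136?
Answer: -314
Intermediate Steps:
w = -9 (w = 2 + (3*(-5) + (0 + 4)) = 2 + (-15 + 4) = 2 - 11 = -9)
w*50 + 136 = -9*50 + 136 = -450 + 136 = -314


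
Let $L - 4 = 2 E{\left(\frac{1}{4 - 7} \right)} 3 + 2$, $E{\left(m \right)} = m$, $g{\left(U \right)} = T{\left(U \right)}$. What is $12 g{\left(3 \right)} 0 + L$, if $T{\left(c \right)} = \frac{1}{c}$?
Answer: $4$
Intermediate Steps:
$g{\left(U \right)} = \frac{1}{U}$
$L = 4$ ($L = 4 + \left(\frac{2}{4 - 7} \cdot 3 + 2\right) = 4 + \left(\frac{2}{-3} \cdot 3 + 2\right) = 4 + \left(2 \left(- \frac{1}{3}\right) 3 + 2\right) = 4 + \left(\left(- \frac{2}{3}\right) 3 + 2\right) = 4 + \left(-2 + 2\right) = 4 + 0 = 4$)
$12 g{\left(3 \right)} 0 + L = 12 \cdot \frac{1}{3} \cdot 0 + 4 = 12 \cdot 0 + 4 = 0 + 4 = 4$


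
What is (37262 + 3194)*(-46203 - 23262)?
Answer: -2810276040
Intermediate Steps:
(37262 + 3194)*(-46203 - 23262) = 40456*(-69465) = -2810276040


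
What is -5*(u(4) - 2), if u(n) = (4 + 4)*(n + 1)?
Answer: -190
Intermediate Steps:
u(n) = 8 + 8*n (u(n) = 8*(1 + n) = 8 + 8*n)
-5*(u(4) - 2) = -5*((8 + 8*4) - 2) = -5*((8 + 32) - 2) = -5*(40 - 2) = -5*38 = -190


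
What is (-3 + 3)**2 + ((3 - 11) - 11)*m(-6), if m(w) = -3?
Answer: 57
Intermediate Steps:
(-3 + 3)**2 + ((3 - 11) - 11)*m(-6) = (-3 + 3)**2 + ((3 - 11) - 11)*(-3) = 0**2 + (-8 - 11)*(-3) = 0 - 19*(-3) = 0 + 57 = 57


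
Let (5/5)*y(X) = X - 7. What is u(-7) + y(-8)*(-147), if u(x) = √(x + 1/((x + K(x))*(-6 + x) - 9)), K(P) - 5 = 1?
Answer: 2205 + 3*I*√3/2 ≈ 2205.0 + 2.5981*I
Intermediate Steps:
y(X) = -7 + X (y(X) = X - 7 = -7 + X)
K(P) = 6 (K(P) = 5 + 1 = 6)
u(x) = √(x + 1/(-9 + (-6 + x)*(6 + x))) (u(x) = √(x + 1/((x + 6)*(-6 + x) - 9)) = √(x + 1/((6 + x)*(-6 + x) - 9)) = √(x + 1/((-6 + x)*(6 + x) - 9)) = √(x + 1/(-9 + (-6 + x)*(6 + x))))
u(-7) + y(-8)*(-147) = √((1 - 7*(-45 + (-7)²))/(-45 + (-7)²)) + (-7 - 8)*(-147) = √((1 - 7*(-45 + 49))/(-45 + 49)) - 15*(-147) = √((1 - 7*4)/4) + 2205 = √((1 - 28)/4) + 2205 = √((¼)*(-27)) + 2205 = √(-27/4) + 2205 = 3*I*√3/2 + 2205 = 2205 + 3*I*√3/2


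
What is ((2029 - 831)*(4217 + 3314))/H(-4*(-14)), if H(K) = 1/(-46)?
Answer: -415018348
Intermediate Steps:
H(K) = -1/46
((2029 - 831)*(4217 + 3314))/H(-4*(-14)) = ((2029 - 831)*(4217 + 3314))/(-1/46) = (1198*7531)*(-46) = 9022138*(-46) = -415018348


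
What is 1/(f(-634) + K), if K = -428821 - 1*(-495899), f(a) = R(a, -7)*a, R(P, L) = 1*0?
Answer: 1/67078 ≈ 1.4908e-5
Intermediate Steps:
R(P, L) = 0
f(a) = 0 (f(a) = 0*a = 0)
K = 67078 (K = -428821 + 495899 = 67078)
1/(f(-634) + K) = 1/(0 + 67078) = 1/67078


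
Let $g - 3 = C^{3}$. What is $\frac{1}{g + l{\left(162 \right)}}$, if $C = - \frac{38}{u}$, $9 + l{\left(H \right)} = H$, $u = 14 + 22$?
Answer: $\frac{5832}{902933} \approx 0.006459$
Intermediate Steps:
$u = 36$
$l{\left(H \right)} = -9 + H$
$C = - \frac{19}{18}$ ($C = - \frac{38}{36} = \left(-38\right) \frac{1}{36} = - \frac{19}{18} \approx -1.0556$)
$g = \frac{10637}{5832}$ ($g = 3 + \left(- \frac{19}{18}\right)^{3} = 3 - \frac{6859}{5832} = \frac{10637}{5832} \approx 1.8239$)
$\frac{1}{g + l{\left(162 \right)}} = \frac{1}{\frac{10637}{5832} + \left(-9 + 162\right)} = \frac{1}{\frac{10637}{5832} + 153} = \frac{1}{\frac{902933}{5832}} = \frac{5832}{902933}$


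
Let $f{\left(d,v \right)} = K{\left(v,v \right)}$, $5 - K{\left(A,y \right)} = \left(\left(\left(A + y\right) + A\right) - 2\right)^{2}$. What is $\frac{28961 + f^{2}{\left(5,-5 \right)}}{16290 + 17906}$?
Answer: $\frac{109617}{34196} \approx 3.2056$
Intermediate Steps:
$K{\left(A,y \right)} = 5 - \left(-2 + y + 2 A\right)^{2}$ ($K{\left(A,y \right)} = 5 - \left(\left(\left(A + y\right) + A\right) - 2\right)^{2} = 5 - \left(\left(y + 2 A\right) - 2\right)^{2} = 5 - \left(-2 + y + 2 A\right)^{2}$)
$f{\left(d,v \right)} = 5 - \left(-2 + 3 v\right)^{2}$ ($f{\left(d,v \right)} = 5 - \left(-2 + v + 2 v\right)^{2} = 5 - \left(-2 + 3 v\right)^{2}$)
$\frac{28961 + f^{2}{\left(5,-5 \right)}}{16290 + 17906} = \frac{28961 + \left(5 - \left(-2 + 3 \left(-5\right)\right)^{2}\right)^{2}}{16290 + 17906} = \frac{28961 + \left(5 - \left(-2 - 15\right)^{2}\right)^{2}}{34196} = \left(28961 + \left(5 - \left(-17\right)^{2}\right)^{2}\right) \frac{1}{34196} = \left(28961 + \left(5 - 289\right)^{2}\right) \frac{1}{34196} = \left(28961 + \left(-284\right)^{2}\right) \frac{1}{34196} = \left(28961 + 80656\right) \frac{1}{34196} = 109617 \cdot \frac{1}{34196} = \frac{109617}{34196}$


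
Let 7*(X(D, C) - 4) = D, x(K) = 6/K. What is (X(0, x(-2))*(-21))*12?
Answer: -1008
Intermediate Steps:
X(D, C) = 4 + D/7
(X(0, x(-2))*(-21))*12 = ((4 + (⅐)*0)*(-21))*12 = ((4 + 0)*(-21))*12 = (4*(-21))*12 = -84*12 = -1008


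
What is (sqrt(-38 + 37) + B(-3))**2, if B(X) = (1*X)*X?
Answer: (9 + I)**2 ≈ 80.0 + 18.0*I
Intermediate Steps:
B(X) = X**2 (B(X) = X*X = X**2)
(sqrt(-38 + 37) + B(-3))**2 = (sqrt(-38 + 37) + (-3)**2)**2 = (sqrt(-1) + 9)**2 = (I + 9)**2 = (9 + I)**2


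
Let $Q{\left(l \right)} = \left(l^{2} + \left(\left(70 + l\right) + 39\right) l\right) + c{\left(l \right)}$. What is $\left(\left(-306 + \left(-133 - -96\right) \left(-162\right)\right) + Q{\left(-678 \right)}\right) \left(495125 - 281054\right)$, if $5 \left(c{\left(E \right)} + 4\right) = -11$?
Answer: $\frac{911030303469}{5} \approx 1.8221 \cdot 10^{11}$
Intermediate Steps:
$c{\left(E \right)} = - \frac{31}{5}$ ($c{\left(E \right)} = -4 + \frac{1}{5} \left(-11\right) = -4 - \frac{11}{5} = - \frac{31}{5}$)
$Q{\left(l \right)} = - \frac{31}{5} + l^{2} + l \left(109 + l\right)$ ($Q{\left(l \right)} = \left(l^{2} + \left(\left(70 + l\right) + 39\right) l\right) - \frac{31}{5} = \left(l^{2} + \left(109 + l\right) l\right) - \frac{31}{5} = \left(l^{2} + l \left(109 + l\right)\right) - \frac{31}{5} = - \frac{31}{5} + l^{2} + l \left(109 + l\right)$)
$\left(\left(-306 + \left(-133 - -96\right) \left(-162\right)\right) + Q{\left(-678 \right)}\right) \left(495125 - 281054\right) = \left(\left(-306 + \left(-133 - -96\right) \left(-162\right)\right) + \left(- \frac{31}{5} + 2 \left(-678\right)^{2} + 109 \left(-678\right)\right)\right) \left(495125 - 281054\right) = \left(\left(-306 + \left(-133 + 96\right) \left(-162\right)\right) - - \frac{4227299}{5}\right) 214071 = \left(\left(-306 - -5994\right) - - \frac{4227299}{5}\right) 214071 = \left(\left(-306 + 5994\right) + \frac{4227299}{5}\right) 214071 = \left(5688 + \frac{4227299}{5}\right) 214071 = \frac{4255739}{5} \cdot 214071 = \frac{911030303469}{5}$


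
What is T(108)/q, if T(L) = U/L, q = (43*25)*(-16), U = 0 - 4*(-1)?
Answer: -1/464400 ≈ -2.1533e-6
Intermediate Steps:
U = 4 (U = 0 + 4 = 4)
q = -17200 (q = 1075*(-16) = -17200)
T(L) = 4/L
T(108)/q = (4/108)/(-17200) = (4*(1/108))*(-1/17200) = (1/27)*(-1/17200) = -1/464400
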